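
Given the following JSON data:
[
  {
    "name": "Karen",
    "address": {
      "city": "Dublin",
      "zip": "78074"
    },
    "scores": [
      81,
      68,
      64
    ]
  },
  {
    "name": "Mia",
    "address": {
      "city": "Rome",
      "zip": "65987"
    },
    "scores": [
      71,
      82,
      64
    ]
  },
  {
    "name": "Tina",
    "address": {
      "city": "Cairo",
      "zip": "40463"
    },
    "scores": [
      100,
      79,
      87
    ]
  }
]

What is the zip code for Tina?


Path: records[2].address.zip
Value: 40463

ANSWER: 40463


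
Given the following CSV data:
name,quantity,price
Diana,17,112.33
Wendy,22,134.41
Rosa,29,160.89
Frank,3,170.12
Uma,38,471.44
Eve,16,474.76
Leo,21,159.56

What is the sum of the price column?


Values in 'price' column:
  Row 1: 112.33
  Row 2: 134.41
  Row 3: 160.89
  Row 4: 170.12
  Row 5: 471.44
  Row 6: 474.76
  Row 7: 159.56
Sum = 112.33 + 134.41 + 160.89 + 170.12 + 471.44 + 474.76 + 159.56 = 1683.51

ANSWER: 1683.51


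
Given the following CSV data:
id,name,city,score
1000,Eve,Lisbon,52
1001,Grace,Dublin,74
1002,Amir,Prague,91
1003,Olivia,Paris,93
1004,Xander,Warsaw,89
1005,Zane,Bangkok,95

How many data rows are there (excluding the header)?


Counting rows (excluding header):
Header: id,name,city,score
Data rows: 6

ANSWER: 6


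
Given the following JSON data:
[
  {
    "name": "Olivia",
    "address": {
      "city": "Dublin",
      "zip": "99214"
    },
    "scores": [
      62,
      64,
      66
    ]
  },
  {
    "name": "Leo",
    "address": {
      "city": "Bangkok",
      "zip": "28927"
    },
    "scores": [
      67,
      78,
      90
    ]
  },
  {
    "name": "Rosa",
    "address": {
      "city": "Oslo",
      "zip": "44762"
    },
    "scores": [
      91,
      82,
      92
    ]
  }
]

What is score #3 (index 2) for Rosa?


Path: records[2].scores[2]
Value: 92

ANSWER: 92


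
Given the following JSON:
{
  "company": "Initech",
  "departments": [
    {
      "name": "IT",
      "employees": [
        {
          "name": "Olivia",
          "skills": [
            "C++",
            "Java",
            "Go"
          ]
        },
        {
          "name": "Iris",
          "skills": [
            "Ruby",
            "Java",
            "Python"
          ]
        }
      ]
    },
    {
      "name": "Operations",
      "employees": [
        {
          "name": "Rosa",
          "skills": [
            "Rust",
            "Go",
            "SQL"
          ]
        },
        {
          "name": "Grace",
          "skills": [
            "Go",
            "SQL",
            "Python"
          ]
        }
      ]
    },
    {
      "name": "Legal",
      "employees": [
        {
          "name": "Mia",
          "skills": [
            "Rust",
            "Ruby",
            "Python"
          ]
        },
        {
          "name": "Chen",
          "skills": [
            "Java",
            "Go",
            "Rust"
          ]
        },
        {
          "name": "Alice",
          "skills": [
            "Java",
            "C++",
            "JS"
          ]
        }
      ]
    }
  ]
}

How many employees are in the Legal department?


Path: departments[2].employees
Count: 3

ANSWER: 3


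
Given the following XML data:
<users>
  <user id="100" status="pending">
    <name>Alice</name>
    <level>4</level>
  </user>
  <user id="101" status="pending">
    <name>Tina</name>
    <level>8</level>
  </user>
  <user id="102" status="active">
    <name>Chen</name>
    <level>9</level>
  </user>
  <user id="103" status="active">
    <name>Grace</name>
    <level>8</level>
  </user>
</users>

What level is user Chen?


Finding user: Chen
<level>9</level>

ANSWER: 9


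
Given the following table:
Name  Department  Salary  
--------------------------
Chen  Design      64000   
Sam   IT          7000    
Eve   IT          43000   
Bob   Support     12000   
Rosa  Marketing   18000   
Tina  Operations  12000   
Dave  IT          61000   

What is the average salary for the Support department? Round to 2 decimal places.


Support department members:
  Bob: 12000
Sum = 12000
Count = 1
Average = 12000 / 1 = 12000.00

ANSWER: 12000.00


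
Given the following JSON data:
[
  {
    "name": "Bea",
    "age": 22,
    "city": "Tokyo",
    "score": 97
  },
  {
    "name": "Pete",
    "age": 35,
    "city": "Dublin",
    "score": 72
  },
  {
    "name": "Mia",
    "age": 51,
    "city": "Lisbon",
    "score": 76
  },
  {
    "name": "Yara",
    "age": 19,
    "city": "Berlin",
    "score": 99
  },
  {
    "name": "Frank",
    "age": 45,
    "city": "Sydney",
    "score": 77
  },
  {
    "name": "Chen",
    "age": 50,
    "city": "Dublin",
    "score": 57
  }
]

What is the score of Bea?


Looking up record where name = Bea
Record index: 0
Field 'score' = 97

ANSWER: 97


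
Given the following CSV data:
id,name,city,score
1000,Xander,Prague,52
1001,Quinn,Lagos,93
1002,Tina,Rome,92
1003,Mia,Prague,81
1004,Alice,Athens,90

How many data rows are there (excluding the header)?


Counting rows (excluding header):
Header: id,name,city,score
Data rows: 5

ANSWER: 5


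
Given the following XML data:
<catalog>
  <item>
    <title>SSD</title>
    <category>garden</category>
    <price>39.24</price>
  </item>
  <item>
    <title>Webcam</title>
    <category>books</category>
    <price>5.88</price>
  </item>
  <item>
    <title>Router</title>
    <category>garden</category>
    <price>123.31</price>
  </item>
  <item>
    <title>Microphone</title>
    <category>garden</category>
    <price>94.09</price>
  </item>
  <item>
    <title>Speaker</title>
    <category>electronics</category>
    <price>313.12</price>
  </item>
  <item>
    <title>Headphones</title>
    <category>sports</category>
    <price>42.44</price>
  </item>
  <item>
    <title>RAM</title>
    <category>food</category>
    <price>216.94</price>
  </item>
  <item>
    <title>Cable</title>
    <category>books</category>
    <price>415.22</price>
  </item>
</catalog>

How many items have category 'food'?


Scanning <item> elements for <category>food</category>:
  Item 7: RAM -> MATCH
Count: 1

ANSWER: 1


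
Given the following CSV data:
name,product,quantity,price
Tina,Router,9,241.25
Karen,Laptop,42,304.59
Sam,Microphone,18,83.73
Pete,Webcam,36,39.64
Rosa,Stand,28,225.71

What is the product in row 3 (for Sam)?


Row 3: Sam
Column 'product' = Microphone

ANSWER: Microphone


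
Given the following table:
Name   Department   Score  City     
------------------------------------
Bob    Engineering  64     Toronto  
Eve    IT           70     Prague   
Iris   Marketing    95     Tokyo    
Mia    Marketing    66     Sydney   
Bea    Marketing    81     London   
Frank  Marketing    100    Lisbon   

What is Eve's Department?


Row 2: Eve
Department = IT

ANSWER: IT


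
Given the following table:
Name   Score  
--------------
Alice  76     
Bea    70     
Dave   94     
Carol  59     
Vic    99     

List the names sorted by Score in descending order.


Sorting by Score (descending):
  Vic: 99
  Dave: 94
  Alice: 76
  Bea: 70
  Carol: 59


ANSWER: Vic, Dave, Alice, Bea, Carol


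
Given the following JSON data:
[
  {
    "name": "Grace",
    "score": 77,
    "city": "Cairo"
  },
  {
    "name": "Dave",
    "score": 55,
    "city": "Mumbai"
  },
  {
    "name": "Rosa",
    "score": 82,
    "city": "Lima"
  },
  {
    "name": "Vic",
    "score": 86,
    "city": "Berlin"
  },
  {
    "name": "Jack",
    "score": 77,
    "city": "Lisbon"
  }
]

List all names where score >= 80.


Filtering records where score >= 80:
  Grace (score=77) -> no
  Dave (score=55) -> no
  Rosa (score=82) -> YES
  Vic (score=86) -> YES
  Jack (score=77) -> no


ANSWER: Rosa, Vic


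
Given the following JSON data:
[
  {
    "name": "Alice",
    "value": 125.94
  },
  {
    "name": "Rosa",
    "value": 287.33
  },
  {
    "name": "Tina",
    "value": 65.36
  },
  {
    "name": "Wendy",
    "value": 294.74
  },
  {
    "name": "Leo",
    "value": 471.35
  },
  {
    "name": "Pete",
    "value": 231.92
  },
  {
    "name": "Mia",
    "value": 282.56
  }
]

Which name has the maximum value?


Comparing values:
  Alice: 125.94
  Rosa: 287.33
  Tina: 65.36
  Wendy: 294.74
  Leo: 471.35
  Pete: 231.92
  Mia: 282.56
Maximum: Leo (471.35)

ANSWER: Leo


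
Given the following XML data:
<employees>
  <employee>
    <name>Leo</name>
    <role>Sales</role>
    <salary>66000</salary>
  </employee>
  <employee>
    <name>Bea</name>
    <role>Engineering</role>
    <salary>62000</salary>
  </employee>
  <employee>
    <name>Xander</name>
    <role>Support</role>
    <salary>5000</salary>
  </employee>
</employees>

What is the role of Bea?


Searching for <employee> with <name>Bea</name>
Found at position 2
<role>Engineering</role>

ANSWER: Engineering


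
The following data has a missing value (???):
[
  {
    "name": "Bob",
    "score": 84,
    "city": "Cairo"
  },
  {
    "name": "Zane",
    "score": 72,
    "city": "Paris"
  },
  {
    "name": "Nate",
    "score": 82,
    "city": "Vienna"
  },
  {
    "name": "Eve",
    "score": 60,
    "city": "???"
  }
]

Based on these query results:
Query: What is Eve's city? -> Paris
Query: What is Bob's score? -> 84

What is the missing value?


The missing value is Eve's city
From query: Eve's city = Paris

ANSWER: Paris


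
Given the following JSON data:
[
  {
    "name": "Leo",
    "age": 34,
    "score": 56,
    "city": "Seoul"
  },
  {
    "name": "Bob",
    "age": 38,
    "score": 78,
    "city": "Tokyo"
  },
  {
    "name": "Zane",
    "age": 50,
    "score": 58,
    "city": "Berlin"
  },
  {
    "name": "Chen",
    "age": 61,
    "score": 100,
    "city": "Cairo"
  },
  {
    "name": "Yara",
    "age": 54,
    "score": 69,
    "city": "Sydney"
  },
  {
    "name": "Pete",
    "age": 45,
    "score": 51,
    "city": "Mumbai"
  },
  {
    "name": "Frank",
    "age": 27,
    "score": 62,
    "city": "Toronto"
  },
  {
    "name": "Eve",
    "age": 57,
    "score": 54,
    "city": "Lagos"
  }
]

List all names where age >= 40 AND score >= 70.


Checking both conditions:
  Leo (age=34, score=56) -> no
  Bob (age=38, score=78) -> no
  Zane (age=50, score=58) -> no
  Chen (age=61, score=100) -> YES
  Yara (age=54, score=69) -> no
  Pete (age=45, score=51) -> no
  Frank (age=27, score=62) -> no
  Eve (age=57, score=54) -> no


ANSWER: Chen


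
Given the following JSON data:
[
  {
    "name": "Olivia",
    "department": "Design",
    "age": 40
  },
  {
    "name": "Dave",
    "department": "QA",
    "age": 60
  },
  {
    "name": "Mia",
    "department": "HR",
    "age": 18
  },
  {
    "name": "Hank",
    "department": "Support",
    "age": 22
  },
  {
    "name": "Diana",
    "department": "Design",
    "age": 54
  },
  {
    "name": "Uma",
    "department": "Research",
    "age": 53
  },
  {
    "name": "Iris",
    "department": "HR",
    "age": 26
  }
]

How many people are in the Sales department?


Scanning records for department = Sales
  No matches found
Count: 0

ANSWER: 0


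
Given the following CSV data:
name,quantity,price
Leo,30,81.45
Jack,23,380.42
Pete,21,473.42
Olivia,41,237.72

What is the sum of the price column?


Values in 'price' column:
  Row 1: 81.45
  Row 2: 380.42
  Row 3: 473.42
  Row 4: 237.72
Sum = 81.45 + 380.42 + 473.42 + 237.72 = 1173.01

ANSWER: 1173.01


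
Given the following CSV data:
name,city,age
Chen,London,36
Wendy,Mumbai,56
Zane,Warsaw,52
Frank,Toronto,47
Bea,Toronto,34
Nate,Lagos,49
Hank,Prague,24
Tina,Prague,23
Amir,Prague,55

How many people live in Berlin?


Scanning city column for 'Berlin':
Total matches: 0

ANSWER: 0


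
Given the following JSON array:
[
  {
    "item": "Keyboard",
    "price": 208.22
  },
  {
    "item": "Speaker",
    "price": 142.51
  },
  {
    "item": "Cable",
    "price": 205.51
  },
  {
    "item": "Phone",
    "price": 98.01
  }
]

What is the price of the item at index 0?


Array index 0 -> Keyboard
price = 208.22

ANSWER: 208.22


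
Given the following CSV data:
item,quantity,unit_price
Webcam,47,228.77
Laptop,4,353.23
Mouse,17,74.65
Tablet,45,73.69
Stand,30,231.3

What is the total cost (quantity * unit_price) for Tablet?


Row: Tablet
quantity = 45
unit_price = 73.69
total = 45 * 73.69 = 3316.05

ANSWER: 3316.05


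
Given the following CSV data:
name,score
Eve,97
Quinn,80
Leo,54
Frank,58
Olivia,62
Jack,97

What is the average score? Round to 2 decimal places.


Scores: 97, 80, 54, 58, 62, 97
Sum = 448
Count = 6
Average = 448 / 6 = 74.67

ANSWER: 74.67


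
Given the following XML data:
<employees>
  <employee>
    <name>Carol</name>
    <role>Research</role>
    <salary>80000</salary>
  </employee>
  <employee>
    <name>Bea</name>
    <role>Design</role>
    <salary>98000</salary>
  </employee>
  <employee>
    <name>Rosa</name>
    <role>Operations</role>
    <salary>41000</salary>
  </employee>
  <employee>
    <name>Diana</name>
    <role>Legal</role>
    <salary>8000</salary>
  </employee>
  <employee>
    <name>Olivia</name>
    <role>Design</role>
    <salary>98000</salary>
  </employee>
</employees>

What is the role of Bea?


Searching for <employee> with <name>Bea</name>
Found at position 2
<role>Design</role>

ANSWER: Design


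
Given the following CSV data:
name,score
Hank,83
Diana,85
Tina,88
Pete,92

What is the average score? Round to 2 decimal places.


Scores: 83, 85, 88, 92
Sum = 348
Count = 4
Average = 348 / 4 = 87.00

ANSWER: 87.00


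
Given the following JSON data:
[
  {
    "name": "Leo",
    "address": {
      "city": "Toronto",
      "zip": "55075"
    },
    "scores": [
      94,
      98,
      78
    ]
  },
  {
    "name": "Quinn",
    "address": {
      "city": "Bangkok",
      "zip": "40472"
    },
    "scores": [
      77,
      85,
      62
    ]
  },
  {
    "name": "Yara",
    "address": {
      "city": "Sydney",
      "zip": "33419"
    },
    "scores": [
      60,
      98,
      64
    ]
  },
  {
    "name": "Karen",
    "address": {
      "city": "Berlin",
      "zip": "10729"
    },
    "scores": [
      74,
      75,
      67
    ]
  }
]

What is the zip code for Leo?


Path: records[0].address.zip
Value: 55075

ANSWER: 55075


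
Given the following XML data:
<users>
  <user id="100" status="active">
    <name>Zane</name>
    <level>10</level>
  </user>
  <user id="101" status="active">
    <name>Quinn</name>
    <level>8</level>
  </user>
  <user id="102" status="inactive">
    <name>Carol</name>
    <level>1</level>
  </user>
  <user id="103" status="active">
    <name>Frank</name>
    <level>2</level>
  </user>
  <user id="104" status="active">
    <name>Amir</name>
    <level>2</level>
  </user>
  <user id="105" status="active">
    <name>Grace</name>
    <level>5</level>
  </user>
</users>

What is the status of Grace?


Finding user with name = Grace
user id="105" status="active"

ANSWER: active


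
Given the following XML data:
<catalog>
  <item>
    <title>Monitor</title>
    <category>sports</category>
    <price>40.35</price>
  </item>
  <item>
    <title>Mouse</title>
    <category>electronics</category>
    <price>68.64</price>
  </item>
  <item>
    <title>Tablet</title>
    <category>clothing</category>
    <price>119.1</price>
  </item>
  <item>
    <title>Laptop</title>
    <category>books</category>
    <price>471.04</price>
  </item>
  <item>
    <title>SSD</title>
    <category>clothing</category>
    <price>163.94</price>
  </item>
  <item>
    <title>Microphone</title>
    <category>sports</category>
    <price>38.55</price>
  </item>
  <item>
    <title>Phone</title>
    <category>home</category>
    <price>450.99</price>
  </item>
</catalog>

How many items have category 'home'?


Scanning <item> elements for <category>home</category>:
  Item 7: Phone -> MATCH
Count: 1

ANSWER: 1


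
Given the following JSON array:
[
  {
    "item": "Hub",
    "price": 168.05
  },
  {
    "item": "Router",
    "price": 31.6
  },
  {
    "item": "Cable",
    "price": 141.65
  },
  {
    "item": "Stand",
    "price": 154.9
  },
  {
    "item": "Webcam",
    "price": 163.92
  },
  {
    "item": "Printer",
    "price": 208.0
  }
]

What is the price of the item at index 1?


Array index 1 -> Router
price = 31.6

ANSWER: 31.6


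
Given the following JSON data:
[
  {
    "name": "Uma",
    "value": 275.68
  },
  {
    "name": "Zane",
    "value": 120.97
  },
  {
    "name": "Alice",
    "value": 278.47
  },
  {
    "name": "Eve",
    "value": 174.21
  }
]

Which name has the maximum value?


Comparing values:
  Uma: 275.68
  Zane: 120.97
  Alice: 278.47
  Eve: 174.21
Maximum: Alice (278.47)

ANSWER: Alice


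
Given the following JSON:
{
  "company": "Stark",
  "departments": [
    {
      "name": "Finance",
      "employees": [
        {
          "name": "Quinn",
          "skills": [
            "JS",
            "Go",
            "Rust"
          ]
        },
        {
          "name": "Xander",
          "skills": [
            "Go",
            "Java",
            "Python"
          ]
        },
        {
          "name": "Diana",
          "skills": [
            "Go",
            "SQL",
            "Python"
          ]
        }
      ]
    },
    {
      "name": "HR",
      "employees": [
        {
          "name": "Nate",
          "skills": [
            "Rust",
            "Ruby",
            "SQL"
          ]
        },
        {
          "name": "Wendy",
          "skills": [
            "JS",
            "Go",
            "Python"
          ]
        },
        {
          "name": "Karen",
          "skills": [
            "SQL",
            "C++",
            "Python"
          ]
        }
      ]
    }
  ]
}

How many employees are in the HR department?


Path: departments[1].employees
Count: 3

ANSWER: 3


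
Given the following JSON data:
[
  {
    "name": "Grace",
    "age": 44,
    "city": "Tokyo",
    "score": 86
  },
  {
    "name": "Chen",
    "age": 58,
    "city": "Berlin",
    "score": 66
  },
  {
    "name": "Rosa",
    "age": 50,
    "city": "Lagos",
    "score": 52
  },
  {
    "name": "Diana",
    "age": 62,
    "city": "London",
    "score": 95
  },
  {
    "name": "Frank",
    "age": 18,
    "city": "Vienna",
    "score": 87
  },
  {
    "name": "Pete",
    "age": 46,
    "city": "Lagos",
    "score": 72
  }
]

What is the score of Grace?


Looking up record where name = Grace
Record index: 0
Field 'score' = 86

ANSWER: 86


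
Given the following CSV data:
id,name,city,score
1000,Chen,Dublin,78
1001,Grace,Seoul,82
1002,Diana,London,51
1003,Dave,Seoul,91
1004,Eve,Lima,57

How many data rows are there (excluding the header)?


Counting rows (excluding header):
Header: id,name,city,score
Data rows: 5

ANSWER: 5


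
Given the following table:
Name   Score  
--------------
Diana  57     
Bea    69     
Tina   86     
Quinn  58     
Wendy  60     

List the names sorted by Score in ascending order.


Sorting by Score (ascending):
  Diana: 57
  Quinn: 58
  Wendy: 60
  Bea: 69
  Tina: 86


ANSWER: Diana, Quinn, Wendy, Bea, Tina


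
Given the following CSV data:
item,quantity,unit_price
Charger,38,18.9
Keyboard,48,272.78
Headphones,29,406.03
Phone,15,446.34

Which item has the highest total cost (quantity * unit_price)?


Computing row totals:
  Charger: 718.2
  Keyboard: 13093.44
  Headphones: 11774.87
  Phone: 6695.1
Maximum: Keyboard (13093.44)

ANSWER: Keyboard


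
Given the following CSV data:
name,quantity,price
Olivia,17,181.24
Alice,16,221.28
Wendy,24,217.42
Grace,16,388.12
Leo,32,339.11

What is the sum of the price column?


Values in 'price' column:
  Row 1: 181.24
  Row 2: 221.28
  Row 3: 217.42
  Row 4: 388.12
  Row 5: 339.11
Sum = 181.24 + 221.28 + 217.42 + 388.12 + 339.11 = 1347.17

ANSWER: 1347.17


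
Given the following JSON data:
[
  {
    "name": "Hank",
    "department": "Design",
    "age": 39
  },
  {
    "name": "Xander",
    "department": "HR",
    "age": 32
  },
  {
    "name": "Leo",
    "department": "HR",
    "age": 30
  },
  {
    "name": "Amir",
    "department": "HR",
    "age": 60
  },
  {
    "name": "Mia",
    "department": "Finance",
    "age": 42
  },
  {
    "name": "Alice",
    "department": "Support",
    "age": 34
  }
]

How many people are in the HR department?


Scanning records for department = HR
  Record 1: Xander
  Record 2: Leo
  Record 3: Amir
Count: 3

ANSWER: 3


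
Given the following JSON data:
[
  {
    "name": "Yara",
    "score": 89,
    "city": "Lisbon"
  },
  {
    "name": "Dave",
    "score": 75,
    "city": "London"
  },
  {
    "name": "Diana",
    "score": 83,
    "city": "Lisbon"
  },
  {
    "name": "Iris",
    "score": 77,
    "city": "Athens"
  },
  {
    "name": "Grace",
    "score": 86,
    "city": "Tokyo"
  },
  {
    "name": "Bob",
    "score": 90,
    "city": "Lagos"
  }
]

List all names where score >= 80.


Filtering records where score >= 80:
  Yara (score=89) -> YES
  Dave (score=75) -> no
  Diana (score=83) -> YES
  Iris (score=77) -> no
  Grace (score=86) -> YES
  Bob (score=90) -> YES


ANSWER: Yara, Diana, Grace, Bob


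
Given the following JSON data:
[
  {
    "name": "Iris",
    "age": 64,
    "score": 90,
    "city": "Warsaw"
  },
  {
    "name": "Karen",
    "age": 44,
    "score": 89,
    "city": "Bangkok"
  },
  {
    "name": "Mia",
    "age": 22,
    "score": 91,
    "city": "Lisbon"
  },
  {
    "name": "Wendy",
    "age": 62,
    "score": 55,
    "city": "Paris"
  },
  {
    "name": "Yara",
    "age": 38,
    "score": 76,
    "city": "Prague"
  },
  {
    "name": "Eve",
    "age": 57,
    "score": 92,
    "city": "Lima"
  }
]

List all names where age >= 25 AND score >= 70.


Checking both conditions:
  Iris (age=64, score=90) -> YES
  Karen (age=44, score=89) -> YES
  Mia (age=22, score=91) -> no
  Wendy (age=62, score=55) -> no
  Yara (age=38, score=76) -> YES
  Eve (age=57, score=92) -> YES


ANSWER: Iris, Karen, Yara, Eve


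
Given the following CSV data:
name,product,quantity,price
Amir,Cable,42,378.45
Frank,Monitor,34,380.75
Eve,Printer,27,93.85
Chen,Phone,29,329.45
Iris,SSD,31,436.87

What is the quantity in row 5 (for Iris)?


Row 5: Iris
Column 'quantity' = 31

ANSWER: 31


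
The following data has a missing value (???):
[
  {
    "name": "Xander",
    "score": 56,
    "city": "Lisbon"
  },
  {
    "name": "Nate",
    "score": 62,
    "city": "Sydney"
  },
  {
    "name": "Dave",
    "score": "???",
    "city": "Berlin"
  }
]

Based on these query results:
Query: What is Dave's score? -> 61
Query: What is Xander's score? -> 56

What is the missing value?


The missing value is Dave's score
From query: Dave's score = 61

ANSWER: 61


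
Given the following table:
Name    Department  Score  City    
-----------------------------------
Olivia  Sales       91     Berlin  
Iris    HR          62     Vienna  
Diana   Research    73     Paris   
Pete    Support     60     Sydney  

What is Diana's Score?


Row 3: Diana
Score = 73

ANSWER: 73


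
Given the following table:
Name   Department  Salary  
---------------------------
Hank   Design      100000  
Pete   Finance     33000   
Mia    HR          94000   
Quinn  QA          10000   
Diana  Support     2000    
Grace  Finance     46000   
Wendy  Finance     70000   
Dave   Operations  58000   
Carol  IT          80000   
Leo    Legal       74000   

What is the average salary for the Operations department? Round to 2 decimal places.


Operations department members:
  Dave: 58000
Sum = 58000
Count = 1
Average = 58000 / 1 = 58000.00

ANSWER: 58000.00


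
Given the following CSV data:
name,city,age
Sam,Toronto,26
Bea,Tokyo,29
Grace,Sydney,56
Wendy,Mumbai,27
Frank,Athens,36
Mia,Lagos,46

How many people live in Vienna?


Scanning city column for 'Vienna':
Total matches: 0

ANSWER: 0


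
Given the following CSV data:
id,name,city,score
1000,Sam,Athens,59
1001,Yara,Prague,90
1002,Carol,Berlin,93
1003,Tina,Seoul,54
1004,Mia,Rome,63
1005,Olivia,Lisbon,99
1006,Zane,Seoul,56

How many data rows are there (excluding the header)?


Counting rows (excluding header):
Header: id,name,city,score
Data rows: 7

ANSWER: 7


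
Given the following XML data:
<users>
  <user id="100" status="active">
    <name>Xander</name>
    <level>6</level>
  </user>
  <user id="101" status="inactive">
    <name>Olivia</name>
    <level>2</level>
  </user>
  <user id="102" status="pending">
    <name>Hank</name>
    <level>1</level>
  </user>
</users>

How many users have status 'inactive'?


Counting users with status='inactive':
  Olivia (id=101) -> MATCH
Count: 1

ANSWER: 1


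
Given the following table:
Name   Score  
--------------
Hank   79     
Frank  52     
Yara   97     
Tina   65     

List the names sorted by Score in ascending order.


Sorting by Score (ascending):
  Frank: 52
  Tina: 65
  Hank: 79
  Yara: 97


ANSWER: Frank, Tina, Hank, Yara


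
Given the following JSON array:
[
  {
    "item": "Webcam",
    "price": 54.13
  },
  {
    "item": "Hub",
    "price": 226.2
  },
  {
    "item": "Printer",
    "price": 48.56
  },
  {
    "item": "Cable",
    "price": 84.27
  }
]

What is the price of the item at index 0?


Array index 0 -> Webcam
price = 54.13

ANSWER: 54.13


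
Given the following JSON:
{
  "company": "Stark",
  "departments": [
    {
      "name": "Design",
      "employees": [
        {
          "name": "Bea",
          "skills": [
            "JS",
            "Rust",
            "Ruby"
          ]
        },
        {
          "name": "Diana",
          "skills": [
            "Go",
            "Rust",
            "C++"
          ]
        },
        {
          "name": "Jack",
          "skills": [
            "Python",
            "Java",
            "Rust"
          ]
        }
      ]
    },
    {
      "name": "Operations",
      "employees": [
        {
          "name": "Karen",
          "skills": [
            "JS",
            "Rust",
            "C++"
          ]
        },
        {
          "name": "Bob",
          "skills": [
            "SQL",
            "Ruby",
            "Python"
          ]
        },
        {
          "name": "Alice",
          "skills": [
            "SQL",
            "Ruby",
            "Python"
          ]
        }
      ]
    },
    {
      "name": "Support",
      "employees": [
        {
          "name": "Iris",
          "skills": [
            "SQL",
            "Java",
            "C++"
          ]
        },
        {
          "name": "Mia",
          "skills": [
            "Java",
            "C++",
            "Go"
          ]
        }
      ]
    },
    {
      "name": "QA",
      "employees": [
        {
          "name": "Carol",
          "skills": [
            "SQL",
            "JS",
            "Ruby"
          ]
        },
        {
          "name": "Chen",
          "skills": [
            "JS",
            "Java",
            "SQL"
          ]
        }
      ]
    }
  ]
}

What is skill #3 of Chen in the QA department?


Path: departments[3].employees[1].skills[2]
Value: SQL

ANSWER: SQL


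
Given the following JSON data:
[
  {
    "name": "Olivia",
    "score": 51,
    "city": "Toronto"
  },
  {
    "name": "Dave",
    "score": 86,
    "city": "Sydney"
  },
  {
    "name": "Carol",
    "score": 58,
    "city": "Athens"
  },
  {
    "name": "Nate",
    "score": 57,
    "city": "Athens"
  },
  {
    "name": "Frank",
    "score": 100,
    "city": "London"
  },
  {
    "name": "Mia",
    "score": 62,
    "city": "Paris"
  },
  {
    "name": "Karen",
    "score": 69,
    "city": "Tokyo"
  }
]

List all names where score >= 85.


Filtering records where score >= 85:
  Olivia (score=51) -> no
  Dave (score=86) -> YES
  Carol (score=58) -> no
  Nate (score=57) -> no
  Frank (score=100) -> YES
  Mia (score=62) -> no
  Karen (score=69) -> no


ANSWER: Dave, Frank


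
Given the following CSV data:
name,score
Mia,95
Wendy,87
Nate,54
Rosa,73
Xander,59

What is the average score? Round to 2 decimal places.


Scores: 95, 87, 54, 73, 59
Sum = 368
Count = 5
Average = 368 / 5 = 73.60

ANSWER: 73.60


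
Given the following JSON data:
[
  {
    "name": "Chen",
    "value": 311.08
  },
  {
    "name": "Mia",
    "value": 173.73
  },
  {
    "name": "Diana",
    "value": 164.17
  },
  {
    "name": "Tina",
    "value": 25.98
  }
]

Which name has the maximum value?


Comparing values:
  Chen: 311.08
  Mia: 173.73
  Diana: 164.17
  Tina: 25.98
Maximum: Chen (311.08)

ANSWER: Chen


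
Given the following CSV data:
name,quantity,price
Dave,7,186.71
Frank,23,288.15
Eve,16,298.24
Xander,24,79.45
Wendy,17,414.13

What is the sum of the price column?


Values in 'price' column:
  Row 1: 186.71
  Row 2: 288.15
  Row 3: 298.24
  Row 4: 79.45
  Row 5: 414.13
Sum = 186.71 + 288.15 + 298.24 + 79.45 + 414.13 = 1266.68

ANSWER: 1266.68


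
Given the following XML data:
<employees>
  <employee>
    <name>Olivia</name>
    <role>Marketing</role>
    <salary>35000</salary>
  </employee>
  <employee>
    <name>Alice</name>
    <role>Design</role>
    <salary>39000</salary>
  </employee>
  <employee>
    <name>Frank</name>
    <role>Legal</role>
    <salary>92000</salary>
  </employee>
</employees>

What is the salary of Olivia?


Searching for <employee> with <name>Olivia</name>
Found at position 1
<salary>35000</salary>

ANSWER: 35000


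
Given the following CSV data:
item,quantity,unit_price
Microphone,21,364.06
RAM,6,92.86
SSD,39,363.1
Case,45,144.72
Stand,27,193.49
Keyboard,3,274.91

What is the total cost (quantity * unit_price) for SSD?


Row: SSD
quantity = 39
unit_price = 363.1
total = 39 * 363.1 = 14160.9

ANSWER: 14160.9


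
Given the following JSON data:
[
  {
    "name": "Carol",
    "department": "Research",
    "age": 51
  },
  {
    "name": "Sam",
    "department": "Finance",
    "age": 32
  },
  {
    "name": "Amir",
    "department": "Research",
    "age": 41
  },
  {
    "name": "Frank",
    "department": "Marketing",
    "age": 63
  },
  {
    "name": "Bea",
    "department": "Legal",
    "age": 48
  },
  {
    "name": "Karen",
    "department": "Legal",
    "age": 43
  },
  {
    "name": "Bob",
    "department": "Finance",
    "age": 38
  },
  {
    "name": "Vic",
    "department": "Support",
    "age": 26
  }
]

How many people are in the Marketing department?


Scanning records for department = Marketing
  Record 3: Frank
Count: 1

ANSWER: 1


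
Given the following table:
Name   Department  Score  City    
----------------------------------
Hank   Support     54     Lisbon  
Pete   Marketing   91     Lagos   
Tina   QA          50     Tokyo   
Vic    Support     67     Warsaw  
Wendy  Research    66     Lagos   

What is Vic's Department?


Row 4: Vic
Department = Support

ANSWER: Support


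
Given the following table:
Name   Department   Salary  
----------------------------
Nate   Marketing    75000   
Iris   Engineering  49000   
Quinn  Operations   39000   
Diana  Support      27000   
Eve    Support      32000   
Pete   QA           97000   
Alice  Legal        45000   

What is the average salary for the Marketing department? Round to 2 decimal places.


Marketing department members:
  Nate: 75000
Sum = 75000
Count = 1
Average = 75000 / 1 = 75000.00

ANSWER: 75000.00


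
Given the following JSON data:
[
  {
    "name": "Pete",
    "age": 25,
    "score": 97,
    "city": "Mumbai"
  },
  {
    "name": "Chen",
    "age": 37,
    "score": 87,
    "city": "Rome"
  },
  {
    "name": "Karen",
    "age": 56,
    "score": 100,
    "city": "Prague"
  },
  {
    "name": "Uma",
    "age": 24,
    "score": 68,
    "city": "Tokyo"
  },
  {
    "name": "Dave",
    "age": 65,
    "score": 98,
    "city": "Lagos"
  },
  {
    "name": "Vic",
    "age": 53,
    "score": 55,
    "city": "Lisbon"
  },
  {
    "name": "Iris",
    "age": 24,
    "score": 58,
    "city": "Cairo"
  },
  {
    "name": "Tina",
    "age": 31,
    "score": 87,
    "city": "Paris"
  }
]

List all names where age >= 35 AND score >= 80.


Checking both conditions:
  Pete (age=25, score=97) -> no
  Chen (age=37, score=87) -> YES
  Karen (age=56, score=100) -> YES
  Uma (age=24, score=68) -> no
  Dave (age=65, score=98) -> YES
  Vic (age=53, score=55) -> no
  Iris (age=24, score=58) -> no
  Tina (age=31, score=87) -> no


ANSWER: Chen, Karen, Dave


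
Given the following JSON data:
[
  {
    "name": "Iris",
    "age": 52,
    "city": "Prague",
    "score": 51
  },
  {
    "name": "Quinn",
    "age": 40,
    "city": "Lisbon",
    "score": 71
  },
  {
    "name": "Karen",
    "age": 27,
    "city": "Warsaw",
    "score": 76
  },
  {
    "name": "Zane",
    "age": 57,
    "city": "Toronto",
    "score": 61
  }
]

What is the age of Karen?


Looking up record where name = Karen
Record index: 2
Field 'age' = 27

ANSWER: 27


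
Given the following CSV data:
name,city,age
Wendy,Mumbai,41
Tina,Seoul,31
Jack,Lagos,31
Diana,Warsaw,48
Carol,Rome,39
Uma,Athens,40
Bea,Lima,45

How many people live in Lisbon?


Scanning city column for 'Lisbon':
Total matches: 0

ANSWER: 0


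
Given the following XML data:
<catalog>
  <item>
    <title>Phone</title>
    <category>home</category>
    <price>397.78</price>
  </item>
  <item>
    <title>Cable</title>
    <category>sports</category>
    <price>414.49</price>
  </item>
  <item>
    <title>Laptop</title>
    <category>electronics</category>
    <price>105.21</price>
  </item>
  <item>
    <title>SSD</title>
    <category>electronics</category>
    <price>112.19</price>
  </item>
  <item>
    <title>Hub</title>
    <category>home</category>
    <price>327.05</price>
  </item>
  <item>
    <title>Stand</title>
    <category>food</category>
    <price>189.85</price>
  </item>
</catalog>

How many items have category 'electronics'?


Scanning <item> elements for <category>electronics</category>:
  Item 3: Laptop -> MATCH
  Item 4: SSD -> MATCH
Count: 2

ANSWER: 2


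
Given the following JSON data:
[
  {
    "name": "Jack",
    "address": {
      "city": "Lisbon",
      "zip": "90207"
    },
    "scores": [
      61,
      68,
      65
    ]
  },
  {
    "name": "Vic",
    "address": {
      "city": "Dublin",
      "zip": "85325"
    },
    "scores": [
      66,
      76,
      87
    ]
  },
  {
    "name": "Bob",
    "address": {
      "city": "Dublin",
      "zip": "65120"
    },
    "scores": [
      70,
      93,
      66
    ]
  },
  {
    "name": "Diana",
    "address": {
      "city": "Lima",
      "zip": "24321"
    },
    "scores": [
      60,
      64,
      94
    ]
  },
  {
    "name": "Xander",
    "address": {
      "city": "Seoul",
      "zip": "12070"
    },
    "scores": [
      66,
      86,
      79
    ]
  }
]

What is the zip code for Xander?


Path: records[4].address.zip
Value: 12070

ANSWER: 12070


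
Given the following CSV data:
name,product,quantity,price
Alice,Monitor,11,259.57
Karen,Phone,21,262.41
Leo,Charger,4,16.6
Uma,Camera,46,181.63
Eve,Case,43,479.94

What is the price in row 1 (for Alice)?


Row 1: Alice
Column 'price' = 259.57

ANSWER: 259.57


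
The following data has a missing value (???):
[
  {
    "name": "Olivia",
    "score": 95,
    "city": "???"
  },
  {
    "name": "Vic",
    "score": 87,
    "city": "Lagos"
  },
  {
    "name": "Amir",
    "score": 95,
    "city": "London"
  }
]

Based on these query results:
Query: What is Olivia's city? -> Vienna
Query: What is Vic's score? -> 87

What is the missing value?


The missing value is Olivia's city
From query: Olivia's city = Vienna

ANSWER: Vienna


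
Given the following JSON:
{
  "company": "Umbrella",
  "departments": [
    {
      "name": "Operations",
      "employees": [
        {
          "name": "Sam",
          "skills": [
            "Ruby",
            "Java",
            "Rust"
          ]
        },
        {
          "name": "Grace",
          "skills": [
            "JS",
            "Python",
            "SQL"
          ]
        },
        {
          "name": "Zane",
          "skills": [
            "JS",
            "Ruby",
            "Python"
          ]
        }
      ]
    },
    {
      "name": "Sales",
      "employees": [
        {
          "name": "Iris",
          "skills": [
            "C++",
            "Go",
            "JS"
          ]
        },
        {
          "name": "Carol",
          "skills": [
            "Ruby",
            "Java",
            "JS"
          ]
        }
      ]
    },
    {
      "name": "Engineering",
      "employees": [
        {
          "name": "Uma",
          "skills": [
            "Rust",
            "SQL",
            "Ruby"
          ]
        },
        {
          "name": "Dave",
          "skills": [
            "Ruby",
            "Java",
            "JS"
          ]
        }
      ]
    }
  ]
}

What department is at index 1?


Path: departments[1].name
Value: Sales

ANSWER: Sales


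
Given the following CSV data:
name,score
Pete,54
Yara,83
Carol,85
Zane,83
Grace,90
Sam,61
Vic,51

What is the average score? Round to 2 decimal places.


Scores: 54, 83, 85, 83, 90, 61, 51
Sum = 507
Count = 7
Average = 507 / 7 = 72.43

ANSWER: 72.43


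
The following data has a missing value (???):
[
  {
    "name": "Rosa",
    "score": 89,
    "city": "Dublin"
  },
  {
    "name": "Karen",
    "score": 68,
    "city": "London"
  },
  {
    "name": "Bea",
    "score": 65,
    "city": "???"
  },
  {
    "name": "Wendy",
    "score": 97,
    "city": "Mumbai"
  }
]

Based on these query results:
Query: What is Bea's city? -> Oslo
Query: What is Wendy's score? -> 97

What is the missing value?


The missing value is Bea's city
From query: Bea's city = Oslo

ANSWER: Oslo


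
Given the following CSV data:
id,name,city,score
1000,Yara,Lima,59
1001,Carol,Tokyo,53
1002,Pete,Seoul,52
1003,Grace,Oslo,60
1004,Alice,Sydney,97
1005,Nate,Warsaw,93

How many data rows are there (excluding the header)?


Counting rows (excluding header):
Header: id,name,city,score
Data rows: 6

ANSWER: 6


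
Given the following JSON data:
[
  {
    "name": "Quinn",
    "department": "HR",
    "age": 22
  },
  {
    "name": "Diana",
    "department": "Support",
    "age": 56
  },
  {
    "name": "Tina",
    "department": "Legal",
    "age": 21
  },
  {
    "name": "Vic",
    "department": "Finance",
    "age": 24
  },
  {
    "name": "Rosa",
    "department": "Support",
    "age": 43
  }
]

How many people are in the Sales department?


Scanning records for department = Sales
  No matches found
Count: 0

ANSWER: 0


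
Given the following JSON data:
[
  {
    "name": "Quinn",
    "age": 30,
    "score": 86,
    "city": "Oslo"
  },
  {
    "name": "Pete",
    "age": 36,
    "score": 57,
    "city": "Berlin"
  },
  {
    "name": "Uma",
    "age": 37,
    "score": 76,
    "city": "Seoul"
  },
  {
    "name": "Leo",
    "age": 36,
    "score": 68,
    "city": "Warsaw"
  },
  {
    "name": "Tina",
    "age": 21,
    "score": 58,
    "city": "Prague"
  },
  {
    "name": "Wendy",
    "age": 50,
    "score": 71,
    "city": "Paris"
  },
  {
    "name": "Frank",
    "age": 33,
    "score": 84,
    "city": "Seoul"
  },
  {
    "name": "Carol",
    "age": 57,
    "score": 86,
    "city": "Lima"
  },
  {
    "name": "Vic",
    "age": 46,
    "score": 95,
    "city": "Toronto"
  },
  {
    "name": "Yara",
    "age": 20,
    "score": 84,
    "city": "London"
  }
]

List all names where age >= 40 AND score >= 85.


Checking both conditions:
  Quinn (age=30, score=86) -> no
  Pete (age=36, score=57) -> no
  Uma (age=37, score=76) -> no
  Leo (age=36, score=68) -> no
  Tina (age=21, score=58) -> no
  Wendy (age=50, score=71) -> no
  Frank (age=33, score=84) -> no
  Carol (age=57, score=86) -> YES
  Vic (age=46, score=95) -> YES
  Yara (age=20, score=84) -> no


ANSWER: Carol, Vic


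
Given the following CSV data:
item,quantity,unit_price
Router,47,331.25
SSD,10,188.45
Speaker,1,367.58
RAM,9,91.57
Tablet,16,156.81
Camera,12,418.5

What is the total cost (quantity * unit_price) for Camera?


Row: Camera
quantity = 12
unit_price = 418.5
total = 12 * 418.5 = 5022.0

ANSWER: 5022.0


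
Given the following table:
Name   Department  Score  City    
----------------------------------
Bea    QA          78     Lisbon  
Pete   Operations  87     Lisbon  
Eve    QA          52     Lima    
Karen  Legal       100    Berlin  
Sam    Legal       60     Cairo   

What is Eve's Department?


Row 3: Eve
Department = QA

ANSWER: QA
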